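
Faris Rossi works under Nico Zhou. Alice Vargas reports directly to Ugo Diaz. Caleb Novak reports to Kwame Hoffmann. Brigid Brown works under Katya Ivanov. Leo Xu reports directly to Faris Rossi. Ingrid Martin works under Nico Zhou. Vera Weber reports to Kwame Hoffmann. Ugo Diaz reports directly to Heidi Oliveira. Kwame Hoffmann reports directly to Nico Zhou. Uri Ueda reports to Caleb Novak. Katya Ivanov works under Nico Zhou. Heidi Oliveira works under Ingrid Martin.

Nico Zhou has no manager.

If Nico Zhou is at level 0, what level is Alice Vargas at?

Chain from Alice Vargas up to Nico Zhou: Alice Vargas → Ugo Diaz → Heidi Oliveira → Ingrid Martin → Nico Zhou. That is 4 steps up, so Alice Vargas is 4 levels below Nico Zhou.

4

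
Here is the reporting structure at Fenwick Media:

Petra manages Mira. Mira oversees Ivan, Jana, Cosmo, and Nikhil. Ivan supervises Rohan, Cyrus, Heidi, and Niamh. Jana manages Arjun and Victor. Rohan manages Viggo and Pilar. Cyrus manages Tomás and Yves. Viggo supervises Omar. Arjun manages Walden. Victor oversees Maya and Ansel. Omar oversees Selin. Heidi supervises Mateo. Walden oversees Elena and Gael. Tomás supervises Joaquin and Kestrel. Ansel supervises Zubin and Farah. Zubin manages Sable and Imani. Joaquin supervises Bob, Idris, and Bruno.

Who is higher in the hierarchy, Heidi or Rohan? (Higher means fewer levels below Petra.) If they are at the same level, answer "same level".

Both Heidi and Rohan are 3 levels below Petra.

same level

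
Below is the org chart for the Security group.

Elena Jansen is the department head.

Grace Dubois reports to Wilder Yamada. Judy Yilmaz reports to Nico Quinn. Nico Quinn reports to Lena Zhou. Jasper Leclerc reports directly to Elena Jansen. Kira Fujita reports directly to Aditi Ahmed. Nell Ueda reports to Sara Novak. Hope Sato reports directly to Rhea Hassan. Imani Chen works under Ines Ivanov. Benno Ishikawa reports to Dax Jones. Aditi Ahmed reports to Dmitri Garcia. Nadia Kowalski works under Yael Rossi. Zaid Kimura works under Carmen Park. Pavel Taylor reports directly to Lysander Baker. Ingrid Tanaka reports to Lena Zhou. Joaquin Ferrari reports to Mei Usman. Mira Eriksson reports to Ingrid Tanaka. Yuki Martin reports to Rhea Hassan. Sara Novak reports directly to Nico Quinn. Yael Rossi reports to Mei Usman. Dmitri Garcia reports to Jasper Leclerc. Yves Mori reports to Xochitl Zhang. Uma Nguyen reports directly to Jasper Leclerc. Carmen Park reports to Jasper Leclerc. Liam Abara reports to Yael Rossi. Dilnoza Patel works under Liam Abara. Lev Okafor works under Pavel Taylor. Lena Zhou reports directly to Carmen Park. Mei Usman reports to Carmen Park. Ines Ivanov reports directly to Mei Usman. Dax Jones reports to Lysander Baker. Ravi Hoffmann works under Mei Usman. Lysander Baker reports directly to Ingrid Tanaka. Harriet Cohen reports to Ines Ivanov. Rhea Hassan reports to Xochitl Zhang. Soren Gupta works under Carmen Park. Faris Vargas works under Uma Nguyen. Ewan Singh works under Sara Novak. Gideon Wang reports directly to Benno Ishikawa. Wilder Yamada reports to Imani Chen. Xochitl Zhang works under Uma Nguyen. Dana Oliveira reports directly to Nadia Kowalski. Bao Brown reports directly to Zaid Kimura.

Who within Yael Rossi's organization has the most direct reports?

Yael Rossi

Direct-report counts within Yael Rossi's organization: Yael Rossi has 2; Nadia Kowalski has 1; Liam Abara has 1. The largest is 2, held by Yael Rossi.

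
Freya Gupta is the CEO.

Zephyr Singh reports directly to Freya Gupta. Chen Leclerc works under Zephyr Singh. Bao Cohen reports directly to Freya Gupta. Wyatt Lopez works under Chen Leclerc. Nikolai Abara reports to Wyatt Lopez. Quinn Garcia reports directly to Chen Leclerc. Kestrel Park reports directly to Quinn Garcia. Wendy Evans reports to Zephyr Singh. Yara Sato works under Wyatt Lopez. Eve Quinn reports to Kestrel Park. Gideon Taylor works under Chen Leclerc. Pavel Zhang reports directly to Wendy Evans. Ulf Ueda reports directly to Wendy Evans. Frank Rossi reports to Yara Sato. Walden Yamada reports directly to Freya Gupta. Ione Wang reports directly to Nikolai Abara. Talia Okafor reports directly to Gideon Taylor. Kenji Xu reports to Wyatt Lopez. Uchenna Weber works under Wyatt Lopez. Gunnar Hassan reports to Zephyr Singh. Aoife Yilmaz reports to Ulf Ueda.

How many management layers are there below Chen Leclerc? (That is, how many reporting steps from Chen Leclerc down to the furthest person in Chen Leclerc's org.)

The longest chain under Chen Leclerc runs Chen Leclerc → Quinn Garcia → Kestrel Park → Eve Quinn, which is 3 levels below Chen Leclerc.

3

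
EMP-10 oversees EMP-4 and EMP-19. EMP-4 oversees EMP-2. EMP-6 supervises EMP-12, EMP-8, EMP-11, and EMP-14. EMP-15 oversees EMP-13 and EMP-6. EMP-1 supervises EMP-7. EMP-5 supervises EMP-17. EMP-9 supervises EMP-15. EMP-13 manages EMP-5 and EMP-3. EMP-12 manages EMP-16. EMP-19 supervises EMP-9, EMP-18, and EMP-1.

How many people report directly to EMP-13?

EMP-13 directly manages EMP-5, EMP-3. That is 2 direct reports.

2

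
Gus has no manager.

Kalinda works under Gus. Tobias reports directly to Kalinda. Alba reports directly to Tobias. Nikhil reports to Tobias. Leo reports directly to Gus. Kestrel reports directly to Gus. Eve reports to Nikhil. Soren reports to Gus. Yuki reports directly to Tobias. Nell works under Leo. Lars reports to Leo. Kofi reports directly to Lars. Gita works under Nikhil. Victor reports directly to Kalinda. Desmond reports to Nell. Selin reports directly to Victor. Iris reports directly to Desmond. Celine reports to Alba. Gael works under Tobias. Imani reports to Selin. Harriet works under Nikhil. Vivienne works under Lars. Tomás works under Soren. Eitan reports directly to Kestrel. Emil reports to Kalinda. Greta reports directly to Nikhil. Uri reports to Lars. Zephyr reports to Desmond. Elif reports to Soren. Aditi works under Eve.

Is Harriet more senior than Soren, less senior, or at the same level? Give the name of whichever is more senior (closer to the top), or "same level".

Soren

Harriet is 4 levels below Gus; Soren is 1. Soren is higher.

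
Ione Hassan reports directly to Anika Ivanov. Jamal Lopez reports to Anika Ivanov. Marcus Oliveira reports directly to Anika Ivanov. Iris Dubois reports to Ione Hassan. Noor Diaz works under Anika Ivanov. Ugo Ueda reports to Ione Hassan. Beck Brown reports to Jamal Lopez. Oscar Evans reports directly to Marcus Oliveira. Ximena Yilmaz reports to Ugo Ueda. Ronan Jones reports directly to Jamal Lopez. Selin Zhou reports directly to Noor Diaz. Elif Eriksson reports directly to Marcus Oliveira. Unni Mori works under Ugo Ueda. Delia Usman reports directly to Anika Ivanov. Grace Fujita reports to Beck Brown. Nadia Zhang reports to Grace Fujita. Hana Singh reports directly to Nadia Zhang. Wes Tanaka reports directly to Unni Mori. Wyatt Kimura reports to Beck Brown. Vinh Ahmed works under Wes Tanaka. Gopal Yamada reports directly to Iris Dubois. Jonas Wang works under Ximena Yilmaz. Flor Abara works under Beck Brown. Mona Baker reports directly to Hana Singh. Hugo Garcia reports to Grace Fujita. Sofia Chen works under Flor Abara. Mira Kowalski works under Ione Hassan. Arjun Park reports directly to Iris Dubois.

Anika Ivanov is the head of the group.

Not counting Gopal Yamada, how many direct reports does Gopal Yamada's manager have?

1

Gopal Yamada reports to Iris Dubois. Iris Dubois's other direct reports are Arjun Park — 1 peer.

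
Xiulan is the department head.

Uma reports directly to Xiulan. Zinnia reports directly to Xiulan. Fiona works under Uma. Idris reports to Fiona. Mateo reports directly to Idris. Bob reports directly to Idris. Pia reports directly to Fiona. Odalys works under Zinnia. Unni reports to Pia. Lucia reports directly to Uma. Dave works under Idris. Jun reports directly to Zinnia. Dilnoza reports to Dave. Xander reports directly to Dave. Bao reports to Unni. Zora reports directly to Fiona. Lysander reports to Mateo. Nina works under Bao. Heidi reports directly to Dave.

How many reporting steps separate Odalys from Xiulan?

2

Chain from Odalys up to Xiulan: Odalys → Zinnia → Xiulan. That is 2 steps up, so Odalys is 2 levels below Xiulan.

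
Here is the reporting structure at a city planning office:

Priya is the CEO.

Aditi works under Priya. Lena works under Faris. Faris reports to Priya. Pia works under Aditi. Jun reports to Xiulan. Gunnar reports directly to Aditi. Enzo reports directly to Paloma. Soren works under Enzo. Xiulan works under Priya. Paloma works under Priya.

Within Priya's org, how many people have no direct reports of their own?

The people in Priya's organization with no one reporting to them are Jun, Soren, Gunnar, Pia, Lena. That is 5.

5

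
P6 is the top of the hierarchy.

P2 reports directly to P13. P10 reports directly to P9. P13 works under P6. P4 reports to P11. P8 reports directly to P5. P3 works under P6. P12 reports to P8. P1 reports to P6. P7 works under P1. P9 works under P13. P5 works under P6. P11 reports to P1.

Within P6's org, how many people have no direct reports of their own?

The people in P6's organization with no one reporting to them are P3, P12, P7, P4, P10, P2. That is 6.

6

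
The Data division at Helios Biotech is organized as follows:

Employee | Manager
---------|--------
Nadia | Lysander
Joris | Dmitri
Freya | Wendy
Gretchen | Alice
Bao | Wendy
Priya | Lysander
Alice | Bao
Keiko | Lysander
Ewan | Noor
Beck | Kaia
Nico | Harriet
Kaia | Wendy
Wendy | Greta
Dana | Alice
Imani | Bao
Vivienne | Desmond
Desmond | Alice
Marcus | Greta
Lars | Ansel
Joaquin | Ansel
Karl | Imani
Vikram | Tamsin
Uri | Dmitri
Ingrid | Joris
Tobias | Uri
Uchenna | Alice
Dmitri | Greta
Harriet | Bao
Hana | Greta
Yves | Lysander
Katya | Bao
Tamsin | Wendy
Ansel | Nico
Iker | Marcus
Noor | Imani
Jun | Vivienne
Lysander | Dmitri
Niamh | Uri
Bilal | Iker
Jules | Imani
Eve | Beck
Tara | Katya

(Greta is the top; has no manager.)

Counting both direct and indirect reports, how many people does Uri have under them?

2

Uri directly manages Tobias, Niamh. Tobias has no reports. Niamh has no reports. So Uri's organization is 2 direct reports plus everyone under them: 1 + 1 = 2.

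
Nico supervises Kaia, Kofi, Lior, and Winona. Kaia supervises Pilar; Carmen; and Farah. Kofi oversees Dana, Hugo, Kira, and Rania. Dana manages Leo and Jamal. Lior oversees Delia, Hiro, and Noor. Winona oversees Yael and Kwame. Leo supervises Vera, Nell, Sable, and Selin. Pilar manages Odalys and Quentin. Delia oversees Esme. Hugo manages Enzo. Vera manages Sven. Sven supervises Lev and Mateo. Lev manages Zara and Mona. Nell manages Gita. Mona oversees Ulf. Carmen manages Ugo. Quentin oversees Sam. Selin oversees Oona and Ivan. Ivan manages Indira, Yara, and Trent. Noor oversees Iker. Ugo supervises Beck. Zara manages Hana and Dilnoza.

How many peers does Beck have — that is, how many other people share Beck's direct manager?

0

Beck reports to Ugo, and Ugo has no other direct reports. Beck has 0 peers.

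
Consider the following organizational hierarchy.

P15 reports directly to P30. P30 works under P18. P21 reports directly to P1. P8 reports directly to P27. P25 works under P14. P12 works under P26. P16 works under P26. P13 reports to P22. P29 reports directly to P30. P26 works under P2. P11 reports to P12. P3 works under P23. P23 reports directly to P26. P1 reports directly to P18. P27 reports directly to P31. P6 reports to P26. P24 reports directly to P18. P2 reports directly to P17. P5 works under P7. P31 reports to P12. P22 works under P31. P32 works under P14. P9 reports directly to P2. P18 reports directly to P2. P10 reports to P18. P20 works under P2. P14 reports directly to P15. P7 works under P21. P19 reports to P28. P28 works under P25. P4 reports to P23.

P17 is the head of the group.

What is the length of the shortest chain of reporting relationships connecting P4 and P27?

P4 is 2 levels below P26, and P27 is 3 levels below P26 (their lowest common manager). The shortest path runs up from P4 to P26 and back down to P27: 2 + 3 = 5 links.

5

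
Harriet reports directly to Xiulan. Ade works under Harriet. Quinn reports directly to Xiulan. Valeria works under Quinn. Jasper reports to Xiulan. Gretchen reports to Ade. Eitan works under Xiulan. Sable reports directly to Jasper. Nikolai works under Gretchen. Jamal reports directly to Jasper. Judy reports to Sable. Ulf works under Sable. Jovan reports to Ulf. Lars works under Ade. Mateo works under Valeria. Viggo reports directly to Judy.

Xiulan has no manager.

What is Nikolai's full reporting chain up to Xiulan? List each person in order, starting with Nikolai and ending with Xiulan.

Nikolai -> Gretchen -> Ade -> Harriet -> Xiulan

Nikolai reports to Gretchen. Gretchen reports to Ade. Ade reports to Harriet. Harriet reports to Xiulan. Xiulan is at the top.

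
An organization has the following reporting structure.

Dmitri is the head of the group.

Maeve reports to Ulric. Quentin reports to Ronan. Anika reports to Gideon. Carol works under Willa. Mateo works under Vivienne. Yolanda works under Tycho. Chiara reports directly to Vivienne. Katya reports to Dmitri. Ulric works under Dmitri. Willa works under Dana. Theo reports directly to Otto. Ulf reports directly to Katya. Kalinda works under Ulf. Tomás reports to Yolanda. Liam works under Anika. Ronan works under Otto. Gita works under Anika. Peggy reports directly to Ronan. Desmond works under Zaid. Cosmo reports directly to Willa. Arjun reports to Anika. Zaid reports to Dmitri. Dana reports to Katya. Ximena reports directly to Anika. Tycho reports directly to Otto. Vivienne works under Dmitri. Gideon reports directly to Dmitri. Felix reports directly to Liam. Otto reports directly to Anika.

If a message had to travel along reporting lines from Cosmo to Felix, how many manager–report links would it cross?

Cosmo is 4 levels below Dmitri, and Felix is 4 levels below Dmitri (their lowest common manager). The shortest path runs up from Cosmo to Dmitri and back down to Felix: 4 + 4 = 8 links.

8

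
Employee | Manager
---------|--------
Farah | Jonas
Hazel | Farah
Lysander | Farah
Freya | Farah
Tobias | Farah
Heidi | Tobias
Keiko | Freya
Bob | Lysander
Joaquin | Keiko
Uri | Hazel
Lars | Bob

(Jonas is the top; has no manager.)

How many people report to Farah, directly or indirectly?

Farah directly manages Hazel, Lysander, Freya, Tobias. Under Hazel: Uri (1). Under Lysander: Bob, Lars (2). Under Freya: Keiko, Joaquin (2). Under Tobias: Heidi (1). So Farah's organization is 4 direct reports plus everyone under them: 2 + 3 + 3 + 2 = 10.

10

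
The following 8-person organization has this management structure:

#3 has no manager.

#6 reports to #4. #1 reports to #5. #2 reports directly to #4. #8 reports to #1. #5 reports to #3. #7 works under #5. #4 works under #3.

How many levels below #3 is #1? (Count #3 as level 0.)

2

Chain from #1 up to #3: #1 → #5 → #3. That is 2 steps up, so #1 is 2 levels below #3.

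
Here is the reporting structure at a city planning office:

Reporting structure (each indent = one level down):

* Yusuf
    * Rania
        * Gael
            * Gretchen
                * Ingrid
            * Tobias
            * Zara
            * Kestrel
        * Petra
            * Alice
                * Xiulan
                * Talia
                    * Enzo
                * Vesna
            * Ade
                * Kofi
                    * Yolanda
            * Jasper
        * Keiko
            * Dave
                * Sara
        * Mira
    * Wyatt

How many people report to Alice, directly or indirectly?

Alice directly manages Xiulan, Talia, Vesna. Xiulan has no reports. Under Talia: Enzo (1). Vesna has no reports. So Alice's organization is 3 direct reports plus everyone under them: 1 + 2 + 1 = 4.

4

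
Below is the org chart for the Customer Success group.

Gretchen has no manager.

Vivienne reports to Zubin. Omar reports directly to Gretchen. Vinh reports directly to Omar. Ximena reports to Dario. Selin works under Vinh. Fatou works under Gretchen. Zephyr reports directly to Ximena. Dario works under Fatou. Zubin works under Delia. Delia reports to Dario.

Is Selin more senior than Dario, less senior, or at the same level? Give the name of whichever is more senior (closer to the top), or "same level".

Selin is 3 levels below Gretchen; Dario is 2. Dario is higher.

Dario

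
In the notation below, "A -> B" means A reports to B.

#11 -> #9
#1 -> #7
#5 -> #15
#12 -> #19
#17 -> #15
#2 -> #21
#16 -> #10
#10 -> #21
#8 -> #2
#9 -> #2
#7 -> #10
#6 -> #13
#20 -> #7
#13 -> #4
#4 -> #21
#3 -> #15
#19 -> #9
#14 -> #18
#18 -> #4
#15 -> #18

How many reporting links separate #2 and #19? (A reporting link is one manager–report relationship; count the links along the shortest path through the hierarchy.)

#19 is in #2's organization: the chain from #19 up to #2 is #19 → #9 → #2, which is 2 links.

2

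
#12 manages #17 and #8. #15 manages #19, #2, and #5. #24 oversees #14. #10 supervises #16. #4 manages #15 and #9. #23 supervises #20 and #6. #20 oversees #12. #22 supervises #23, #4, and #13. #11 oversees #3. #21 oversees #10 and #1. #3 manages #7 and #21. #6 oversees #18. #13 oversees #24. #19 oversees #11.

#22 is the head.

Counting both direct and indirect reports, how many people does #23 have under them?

6

#23 directly manages #20, #6. Under #20: #12, #8, #17 (3). Under #6: #18 (1). So #23's organization is 2 direct reports plus everyone under them: 4 + 2 = 6.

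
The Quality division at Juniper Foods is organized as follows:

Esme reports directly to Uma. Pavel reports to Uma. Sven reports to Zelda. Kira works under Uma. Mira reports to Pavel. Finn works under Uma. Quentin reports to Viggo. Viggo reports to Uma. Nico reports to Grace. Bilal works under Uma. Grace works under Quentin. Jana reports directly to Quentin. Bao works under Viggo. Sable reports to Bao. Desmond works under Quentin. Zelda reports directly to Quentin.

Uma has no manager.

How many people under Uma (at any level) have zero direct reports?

The people in Uma's organization with no one reporting to them are Esme, Finn, Mira, Kira, Bilal, Desmond, Jana, Sven, Nico, Sable. That is 10.

10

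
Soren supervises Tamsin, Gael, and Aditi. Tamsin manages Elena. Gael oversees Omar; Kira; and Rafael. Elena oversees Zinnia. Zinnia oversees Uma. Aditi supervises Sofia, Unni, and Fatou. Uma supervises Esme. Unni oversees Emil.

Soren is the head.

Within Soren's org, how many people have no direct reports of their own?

7

The people in Soren's organization with no one reporting to them are Fatou, Emil, Sofia, Rafael, Omar, Kira, Esme. That is 7.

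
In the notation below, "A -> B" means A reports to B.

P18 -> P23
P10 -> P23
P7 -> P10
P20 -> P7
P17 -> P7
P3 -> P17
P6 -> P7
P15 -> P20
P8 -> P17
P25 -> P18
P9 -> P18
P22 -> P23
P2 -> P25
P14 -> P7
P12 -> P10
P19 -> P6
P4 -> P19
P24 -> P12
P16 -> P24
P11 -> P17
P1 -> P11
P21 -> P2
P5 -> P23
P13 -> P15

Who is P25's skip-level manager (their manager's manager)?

P25 reports to P18, and P18 reports to P23. So P25's skip-level manager is P23.

P23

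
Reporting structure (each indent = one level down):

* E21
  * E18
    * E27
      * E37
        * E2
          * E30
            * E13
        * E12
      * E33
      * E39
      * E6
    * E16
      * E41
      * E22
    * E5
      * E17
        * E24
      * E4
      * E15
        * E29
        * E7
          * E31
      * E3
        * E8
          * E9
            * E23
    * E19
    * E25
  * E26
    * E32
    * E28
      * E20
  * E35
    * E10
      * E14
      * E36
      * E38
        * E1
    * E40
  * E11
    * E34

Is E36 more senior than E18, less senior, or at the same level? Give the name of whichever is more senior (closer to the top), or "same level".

E36 is 3 levels below E21; E18 is 1. E18 is higher.

E18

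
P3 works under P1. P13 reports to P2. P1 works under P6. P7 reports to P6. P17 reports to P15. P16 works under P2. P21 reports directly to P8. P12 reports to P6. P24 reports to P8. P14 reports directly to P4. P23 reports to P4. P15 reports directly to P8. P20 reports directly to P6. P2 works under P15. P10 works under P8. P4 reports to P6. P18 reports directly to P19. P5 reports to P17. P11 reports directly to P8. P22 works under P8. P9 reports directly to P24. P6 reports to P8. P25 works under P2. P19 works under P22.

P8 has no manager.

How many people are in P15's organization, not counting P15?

6

P15 directly manages P17, P2. Under P17: P5 (1). Under P2: P16, P25, P13 (3). So P15's organization is 2 direct reports plus everyone under them: 2 + 4 = 6.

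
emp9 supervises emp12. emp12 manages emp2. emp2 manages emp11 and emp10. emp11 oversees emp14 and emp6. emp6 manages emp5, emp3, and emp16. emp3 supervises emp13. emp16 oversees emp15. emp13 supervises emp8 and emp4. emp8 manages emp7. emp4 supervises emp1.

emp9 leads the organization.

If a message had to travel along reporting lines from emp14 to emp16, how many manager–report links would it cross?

emp14 is 1 level below emp11, and emp16 is 2 levels below emp11 (their lowest common manager). The shortest path runs up from emp14 to emp11 and back down to emp16: 1 + 2 = 3 links.

3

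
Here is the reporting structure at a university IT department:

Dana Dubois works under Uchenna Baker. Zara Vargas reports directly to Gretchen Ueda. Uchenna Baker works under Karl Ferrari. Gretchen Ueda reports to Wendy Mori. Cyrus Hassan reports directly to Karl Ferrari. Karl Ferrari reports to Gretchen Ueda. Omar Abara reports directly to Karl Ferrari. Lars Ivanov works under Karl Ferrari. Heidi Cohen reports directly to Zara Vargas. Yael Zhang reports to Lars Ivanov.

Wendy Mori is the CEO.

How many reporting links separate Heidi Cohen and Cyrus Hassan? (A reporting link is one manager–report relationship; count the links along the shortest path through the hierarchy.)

4

Heidi Cohen is 2 levels below Gretchen Ueda, and Cyrus Hassan is 2 levels below Gretchen Ueda (their lowest common manager). The shortest path runs up from Heidi Cohen to Gretchen Ueda and back down to Cyrus Hassan: 2 + 2 = 4 links.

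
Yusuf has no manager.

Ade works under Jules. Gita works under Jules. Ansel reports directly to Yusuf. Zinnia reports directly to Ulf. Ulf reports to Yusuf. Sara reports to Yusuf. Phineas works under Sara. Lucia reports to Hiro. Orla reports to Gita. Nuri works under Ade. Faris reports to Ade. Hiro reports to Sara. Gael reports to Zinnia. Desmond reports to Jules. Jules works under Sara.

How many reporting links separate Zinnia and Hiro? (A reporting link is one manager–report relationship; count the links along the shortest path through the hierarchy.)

Zinnia is 2 levels below Yusuf, and Hiro is 2 levels below Yusuf (their lowest common manager). The shortest path runs up from Zinnia to Yusuf and back down to Hiro: 2 + 2 = 4 links.

4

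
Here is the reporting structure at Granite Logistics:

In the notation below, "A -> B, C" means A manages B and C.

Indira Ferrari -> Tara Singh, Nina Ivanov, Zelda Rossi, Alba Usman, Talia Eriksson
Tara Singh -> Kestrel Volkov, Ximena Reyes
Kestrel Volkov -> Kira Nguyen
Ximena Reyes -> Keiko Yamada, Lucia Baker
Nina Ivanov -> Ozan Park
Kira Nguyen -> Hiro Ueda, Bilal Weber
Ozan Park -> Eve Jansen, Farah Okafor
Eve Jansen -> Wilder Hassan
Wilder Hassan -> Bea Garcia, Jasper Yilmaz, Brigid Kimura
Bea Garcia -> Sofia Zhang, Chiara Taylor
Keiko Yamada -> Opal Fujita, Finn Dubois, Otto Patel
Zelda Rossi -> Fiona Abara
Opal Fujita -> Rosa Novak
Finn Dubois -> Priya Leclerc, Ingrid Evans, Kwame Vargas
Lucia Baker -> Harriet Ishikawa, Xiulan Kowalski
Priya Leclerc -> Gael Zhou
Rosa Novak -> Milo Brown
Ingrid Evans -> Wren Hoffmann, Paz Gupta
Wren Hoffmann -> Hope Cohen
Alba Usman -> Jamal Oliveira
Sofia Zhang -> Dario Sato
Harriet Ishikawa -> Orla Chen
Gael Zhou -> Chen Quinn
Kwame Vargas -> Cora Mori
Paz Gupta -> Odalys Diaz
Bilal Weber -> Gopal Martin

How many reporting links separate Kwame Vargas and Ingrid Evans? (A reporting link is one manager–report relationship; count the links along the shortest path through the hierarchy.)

2

Kwame Vargas is 1 level below Finn Dubois, and Ingrid Evans is 1 level below Finn Dubois (their lowest common manager). The shortest path runs up from Kwame Vargas to Finn Dubois and back down to Ingrid Evans: 1 + 1 = 2 links.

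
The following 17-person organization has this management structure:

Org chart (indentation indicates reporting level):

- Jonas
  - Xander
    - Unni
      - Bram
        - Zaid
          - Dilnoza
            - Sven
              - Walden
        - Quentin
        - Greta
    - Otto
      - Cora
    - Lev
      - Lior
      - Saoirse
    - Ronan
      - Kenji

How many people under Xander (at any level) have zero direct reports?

The people in Xander's organization with no one reporting to them are Kenji, Saoirse, Lior, Cora, Greta, Quentin, Walden. That is 7.

7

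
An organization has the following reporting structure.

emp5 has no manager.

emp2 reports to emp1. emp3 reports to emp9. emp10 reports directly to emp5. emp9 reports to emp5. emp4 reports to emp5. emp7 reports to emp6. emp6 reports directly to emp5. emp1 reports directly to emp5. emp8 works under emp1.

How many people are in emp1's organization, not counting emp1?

emp1 directly manages emp2, emp8. emp2 has no reports. emp8 has no reports. So emp1's organization is 2 direct reports plus everyone under them: 1 + 1 = 2.

2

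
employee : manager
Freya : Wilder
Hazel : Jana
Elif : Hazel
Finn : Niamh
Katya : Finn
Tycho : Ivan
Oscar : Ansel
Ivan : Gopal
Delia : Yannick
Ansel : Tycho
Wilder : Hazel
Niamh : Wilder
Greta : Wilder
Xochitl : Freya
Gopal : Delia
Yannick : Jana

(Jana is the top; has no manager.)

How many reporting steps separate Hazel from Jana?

1

Chain from Hazel up to Jana: Hazel → Jana. That is 1 step up, so Hazel is 1 level below Jana.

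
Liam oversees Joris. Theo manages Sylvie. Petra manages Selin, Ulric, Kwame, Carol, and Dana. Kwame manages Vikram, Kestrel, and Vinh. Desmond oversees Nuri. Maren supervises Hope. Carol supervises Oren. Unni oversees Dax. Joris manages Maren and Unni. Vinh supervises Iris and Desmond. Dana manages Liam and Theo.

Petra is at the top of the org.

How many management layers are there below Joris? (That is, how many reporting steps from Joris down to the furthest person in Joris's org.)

The longest chain under Joris runs Joris → Unni → Dax, which is 2 levels below Joris.

2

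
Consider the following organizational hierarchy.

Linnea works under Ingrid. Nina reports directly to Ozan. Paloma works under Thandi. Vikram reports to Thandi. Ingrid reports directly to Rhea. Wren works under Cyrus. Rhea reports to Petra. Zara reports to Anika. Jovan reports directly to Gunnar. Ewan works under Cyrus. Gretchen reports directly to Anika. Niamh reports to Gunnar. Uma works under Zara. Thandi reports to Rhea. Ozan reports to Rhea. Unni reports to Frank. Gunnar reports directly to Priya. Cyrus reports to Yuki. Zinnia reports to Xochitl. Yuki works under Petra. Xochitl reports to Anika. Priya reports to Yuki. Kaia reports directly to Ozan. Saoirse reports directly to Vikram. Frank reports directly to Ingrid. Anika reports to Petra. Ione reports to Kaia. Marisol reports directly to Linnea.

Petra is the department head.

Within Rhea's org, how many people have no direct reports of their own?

The people in Rhea's organization with no one reporting to them are Paloma, Saoirse, Unni, Marisol, Ione, Nina. That is 6.

6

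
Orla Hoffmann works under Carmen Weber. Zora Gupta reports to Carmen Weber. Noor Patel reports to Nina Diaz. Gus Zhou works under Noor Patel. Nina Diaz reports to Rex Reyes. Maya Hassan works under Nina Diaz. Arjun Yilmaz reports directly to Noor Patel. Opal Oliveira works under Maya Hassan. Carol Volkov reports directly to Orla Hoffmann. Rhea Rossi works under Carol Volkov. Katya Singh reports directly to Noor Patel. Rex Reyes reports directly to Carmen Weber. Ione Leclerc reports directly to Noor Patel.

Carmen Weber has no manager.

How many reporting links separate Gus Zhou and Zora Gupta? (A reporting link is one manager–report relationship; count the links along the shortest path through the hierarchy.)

5

Gus Zhou is 4 levels below Carmen Weber, and Zora Gupta is 1 level below Carmen Weber (their lowest common manager). The shortest path runs up from Gus Zhou to Carmen Weber and back down to Zora Gupta: 4 + 1 = 5 links.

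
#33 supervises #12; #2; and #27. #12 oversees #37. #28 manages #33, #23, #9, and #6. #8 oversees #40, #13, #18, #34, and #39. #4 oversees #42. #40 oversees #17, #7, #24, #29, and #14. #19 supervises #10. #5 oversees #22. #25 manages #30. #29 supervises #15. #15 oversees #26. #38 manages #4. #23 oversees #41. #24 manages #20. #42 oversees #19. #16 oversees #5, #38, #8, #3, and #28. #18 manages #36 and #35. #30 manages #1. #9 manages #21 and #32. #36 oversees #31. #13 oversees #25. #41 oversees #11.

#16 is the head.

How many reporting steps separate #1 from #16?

Chain from #1 up to #16: #1 → #30 → #25 → #13 → #8 → #16. That is 5 steps up, so #1 is 5 levels below #16.

5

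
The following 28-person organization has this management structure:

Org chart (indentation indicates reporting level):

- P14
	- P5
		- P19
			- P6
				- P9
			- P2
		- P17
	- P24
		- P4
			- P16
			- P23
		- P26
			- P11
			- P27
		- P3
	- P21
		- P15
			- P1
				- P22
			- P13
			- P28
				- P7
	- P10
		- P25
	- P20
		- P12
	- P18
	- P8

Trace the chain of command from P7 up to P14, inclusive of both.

P7 -> P28 -> P15 -> P21 -> P14

P7 reports to P28. P28 reports to P15. P15 reports to P21. P21 reports to P14. P14 is at the top.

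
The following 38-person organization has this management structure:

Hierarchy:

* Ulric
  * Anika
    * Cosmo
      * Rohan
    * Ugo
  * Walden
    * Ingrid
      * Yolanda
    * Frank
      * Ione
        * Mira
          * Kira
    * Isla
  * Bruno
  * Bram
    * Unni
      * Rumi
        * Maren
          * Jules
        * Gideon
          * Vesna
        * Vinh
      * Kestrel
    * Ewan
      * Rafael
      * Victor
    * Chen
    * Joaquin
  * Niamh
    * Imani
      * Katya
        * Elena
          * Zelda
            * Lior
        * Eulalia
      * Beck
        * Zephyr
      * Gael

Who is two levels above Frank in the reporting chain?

Frank reports to Walden, and Walden reports to Ulric. So Frank's skip-level manager is Ulric.

Ulric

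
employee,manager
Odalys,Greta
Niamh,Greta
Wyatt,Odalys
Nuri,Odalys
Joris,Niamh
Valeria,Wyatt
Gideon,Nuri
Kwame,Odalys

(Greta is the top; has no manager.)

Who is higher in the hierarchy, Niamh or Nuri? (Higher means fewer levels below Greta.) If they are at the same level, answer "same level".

Niamh is 1 level below Greta; Nuri is 2. Niamh is higher.

Niamh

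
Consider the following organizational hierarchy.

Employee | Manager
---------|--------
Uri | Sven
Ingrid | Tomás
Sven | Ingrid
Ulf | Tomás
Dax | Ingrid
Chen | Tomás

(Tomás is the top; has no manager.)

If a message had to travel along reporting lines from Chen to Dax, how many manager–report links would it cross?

3

Chen is 1 level below Tomás, and Dax is 2 levels below Tomás (their lowest common manager). The shortest path runs up from Chen to Tomás and back down to Dax: 1 + 2 = 3 links.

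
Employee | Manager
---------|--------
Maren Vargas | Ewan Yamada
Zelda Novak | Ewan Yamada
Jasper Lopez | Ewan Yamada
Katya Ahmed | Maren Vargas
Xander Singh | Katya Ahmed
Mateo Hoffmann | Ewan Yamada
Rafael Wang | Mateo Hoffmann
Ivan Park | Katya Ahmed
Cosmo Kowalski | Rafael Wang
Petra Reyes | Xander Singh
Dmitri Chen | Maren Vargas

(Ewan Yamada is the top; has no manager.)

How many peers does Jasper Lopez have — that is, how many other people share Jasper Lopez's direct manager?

Jasper Lopez reports to Ewan Yamada. Ewan Yamada's other direct reports are Maren Vargas, Zelda Novak, Mateo Hoffmann — 3 peers.

3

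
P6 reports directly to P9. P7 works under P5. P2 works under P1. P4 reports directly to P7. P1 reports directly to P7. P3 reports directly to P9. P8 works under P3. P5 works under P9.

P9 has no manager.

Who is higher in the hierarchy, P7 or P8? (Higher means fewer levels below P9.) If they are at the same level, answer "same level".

Both P7 and P8 are 2 levels below P9.

same level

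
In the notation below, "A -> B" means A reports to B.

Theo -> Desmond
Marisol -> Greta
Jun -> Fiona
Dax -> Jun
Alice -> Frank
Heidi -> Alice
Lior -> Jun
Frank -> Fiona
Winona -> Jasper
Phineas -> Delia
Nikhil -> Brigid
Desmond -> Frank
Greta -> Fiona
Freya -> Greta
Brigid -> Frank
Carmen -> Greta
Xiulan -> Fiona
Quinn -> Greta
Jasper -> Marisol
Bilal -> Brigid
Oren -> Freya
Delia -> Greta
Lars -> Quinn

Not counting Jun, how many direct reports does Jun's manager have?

3

Jun reports to Fiona. Fiona's other direct reports are Greta, Frank, Xiulan — 3 peers.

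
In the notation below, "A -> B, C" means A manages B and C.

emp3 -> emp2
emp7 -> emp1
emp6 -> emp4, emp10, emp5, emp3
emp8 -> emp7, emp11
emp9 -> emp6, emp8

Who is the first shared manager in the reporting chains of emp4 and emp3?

emp6

emp4's chain of managers is emp6, emp9. emp3's chain of managers is emp6, emp9. The first manager that appears in both chains is emp6.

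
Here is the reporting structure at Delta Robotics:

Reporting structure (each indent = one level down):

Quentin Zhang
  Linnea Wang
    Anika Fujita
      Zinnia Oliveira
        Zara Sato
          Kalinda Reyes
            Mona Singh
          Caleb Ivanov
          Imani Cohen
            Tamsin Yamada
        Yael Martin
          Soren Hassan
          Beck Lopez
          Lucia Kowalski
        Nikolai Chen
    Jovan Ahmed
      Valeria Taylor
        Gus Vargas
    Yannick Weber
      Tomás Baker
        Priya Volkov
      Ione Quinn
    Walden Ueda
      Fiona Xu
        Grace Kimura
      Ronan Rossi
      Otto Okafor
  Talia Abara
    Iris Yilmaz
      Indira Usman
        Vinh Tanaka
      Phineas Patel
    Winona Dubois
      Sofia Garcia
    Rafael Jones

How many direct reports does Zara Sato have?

3

Zara Sato directly manages Kalinda Reyes, Caleb Ivanov, Imani Cohen. That is 3 direct reports.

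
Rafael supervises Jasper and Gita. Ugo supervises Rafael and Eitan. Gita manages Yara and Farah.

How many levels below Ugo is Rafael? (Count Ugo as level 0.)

Chain from Rafael up to Ugo: Rafael → Ugo. That is 1 step up, so Rafael is 1 level below Ugo.

1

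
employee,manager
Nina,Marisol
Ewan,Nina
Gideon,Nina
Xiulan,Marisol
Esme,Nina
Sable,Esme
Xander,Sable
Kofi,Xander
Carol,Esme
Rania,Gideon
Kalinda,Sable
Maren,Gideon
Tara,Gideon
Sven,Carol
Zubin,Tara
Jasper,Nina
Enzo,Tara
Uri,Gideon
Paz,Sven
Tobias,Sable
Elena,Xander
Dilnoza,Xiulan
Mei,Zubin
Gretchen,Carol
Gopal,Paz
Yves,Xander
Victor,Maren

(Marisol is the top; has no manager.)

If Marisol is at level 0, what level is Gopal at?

Chain from Gopal up to Marisol: Gopal → Paz → Sven → Carol → Esme → Nina → Marisol. That is 6 steps up, so Gopal is 6 levels below Marisol.

6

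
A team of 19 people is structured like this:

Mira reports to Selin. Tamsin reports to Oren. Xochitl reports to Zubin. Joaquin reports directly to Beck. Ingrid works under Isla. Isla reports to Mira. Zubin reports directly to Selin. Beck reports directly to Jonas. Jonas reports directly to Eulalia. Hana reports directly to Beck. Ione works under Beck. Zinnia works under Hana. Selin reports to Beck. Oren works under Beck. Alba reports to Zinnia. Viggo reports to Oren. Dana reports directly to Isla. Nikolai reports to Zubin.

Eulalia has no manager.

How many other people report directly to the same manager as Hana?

Hana reports to Beck. Beck's other direct reports are Selin, Ione, Oren, Joaquin — 4 peers.

4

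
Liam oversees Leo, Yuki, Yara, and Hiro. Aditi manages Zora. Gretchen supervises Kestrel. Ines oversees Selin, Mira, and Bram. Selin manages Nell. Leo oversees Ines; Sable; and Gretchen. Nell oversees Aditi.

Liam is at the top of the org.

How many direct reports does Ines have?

3

Ines directly manages Selin, Mira, Bram. That is 3 direct reports.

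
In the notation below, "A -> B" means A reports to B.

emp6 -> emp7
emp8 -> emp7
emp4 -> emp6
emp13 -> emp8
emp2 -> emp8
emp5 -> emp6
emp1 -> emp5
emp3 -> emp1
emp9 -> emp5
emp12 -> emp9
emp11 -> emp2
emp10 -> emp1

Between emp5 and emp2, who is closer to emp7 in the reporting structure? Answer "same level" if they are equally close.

Both emp5 and emp2 are 2 levels below emp7.

same level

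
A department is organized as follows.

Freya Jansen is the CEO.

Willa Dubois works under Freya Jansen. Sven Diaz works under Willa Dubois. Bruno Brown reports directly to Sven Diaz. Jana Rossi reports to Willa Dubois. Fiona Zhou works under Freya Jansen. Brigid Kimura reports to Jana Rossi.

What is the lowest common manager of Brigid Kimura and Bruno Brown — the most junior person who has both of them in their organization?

Brigid Kimura's chain of managers is Jana Rossi, Willa Dubois, Freya Jansen. Bruno Brown's chain of managers is Sven Diaz, Willa Dubois, Freya Jansen. The first manager that appears in both chains is Willa Dubois.

Willa Dubois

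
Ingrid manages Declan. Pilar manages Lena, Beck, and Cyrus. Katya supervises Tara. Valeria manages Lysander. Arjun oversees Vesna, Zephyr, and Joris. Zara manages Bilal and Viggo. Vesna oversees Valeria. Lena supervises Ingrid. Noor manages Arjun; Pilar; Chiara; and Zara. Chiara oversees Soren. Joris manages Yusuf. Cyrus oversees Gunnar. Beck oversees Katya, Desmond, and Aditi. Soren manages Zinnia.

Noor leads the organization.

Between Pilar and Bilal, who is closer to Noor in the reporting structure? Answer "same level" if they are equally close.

Pilar

Pilar is 1 level below Noor; Bilal is 2. Pilar is higher.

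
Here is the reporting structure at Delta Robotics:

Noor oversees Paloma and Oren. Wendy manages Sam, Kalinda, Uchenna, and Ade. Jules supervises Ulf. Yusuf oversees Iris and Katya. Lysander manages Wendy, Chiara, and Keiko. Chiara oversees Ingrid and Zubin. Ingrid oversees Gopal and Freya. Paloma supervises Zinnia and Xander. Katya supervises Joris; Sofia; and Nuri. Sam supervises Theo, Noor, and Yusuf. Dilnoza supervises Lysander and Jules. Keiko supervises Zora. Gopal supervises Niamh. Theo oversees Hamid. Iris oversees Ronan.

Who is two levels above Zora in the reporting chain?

Zora reports to Keiko, and Keiko reports to Lysander. So Zora's skip-level manager is Lysander.

Lysander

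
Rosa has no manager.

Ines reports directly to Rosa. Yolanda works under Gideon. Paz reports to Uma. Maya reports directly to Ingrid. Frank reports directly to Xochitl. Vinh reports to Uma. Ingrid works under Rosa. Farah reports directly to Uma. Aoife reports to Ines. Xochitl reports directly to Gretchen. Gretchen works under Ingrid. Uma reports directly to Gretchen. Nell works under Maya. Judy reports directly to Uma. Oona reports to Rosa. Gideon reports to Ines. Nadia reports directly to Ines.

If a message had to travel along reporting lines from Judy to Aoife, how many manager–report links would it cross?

6

Judy is 4 levels below Rosa, and Aoife is 2 levels below Rosa (their lowest common manager). The shortest path runs up from Judy to Rosa and back down to Aoife: 4 + 2 = 6 links.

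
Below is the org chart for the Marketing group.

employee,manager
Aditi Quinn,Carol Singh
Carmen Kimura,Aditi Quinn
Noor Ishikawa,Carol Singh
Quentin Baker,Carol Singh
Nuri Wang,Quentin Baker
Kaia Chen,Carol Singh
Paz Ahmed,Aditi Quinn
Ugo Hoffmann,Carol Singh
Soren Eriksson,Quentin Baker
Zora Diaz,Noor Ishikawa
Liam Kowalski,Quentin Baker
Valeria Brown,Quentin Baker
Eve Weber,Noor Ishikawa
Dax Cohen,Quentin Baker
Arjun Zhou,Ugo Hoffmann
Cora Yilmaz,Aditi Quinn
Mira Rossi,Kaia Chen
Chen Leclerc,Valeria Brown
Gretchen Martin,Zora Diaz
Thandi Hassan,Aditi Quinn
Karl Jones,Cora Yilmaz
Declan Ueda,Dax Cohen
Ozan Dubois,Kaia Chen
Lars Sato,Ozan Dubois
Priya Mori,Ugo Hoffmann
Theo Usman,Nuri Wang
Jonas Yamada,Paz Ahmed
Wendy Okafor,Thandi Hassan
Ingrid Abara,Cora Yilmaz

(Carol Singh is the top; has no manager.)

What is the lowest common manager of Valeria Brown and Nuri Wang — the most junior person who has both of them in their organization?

Quentin Baker

Valeria Brown's chain of managers is Quentin Baker, Carol Singh. Nuri Wang's chain of managers is Quentin Baker, Carol Singh. The first manager that appears in both chains is Quentin Baker.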